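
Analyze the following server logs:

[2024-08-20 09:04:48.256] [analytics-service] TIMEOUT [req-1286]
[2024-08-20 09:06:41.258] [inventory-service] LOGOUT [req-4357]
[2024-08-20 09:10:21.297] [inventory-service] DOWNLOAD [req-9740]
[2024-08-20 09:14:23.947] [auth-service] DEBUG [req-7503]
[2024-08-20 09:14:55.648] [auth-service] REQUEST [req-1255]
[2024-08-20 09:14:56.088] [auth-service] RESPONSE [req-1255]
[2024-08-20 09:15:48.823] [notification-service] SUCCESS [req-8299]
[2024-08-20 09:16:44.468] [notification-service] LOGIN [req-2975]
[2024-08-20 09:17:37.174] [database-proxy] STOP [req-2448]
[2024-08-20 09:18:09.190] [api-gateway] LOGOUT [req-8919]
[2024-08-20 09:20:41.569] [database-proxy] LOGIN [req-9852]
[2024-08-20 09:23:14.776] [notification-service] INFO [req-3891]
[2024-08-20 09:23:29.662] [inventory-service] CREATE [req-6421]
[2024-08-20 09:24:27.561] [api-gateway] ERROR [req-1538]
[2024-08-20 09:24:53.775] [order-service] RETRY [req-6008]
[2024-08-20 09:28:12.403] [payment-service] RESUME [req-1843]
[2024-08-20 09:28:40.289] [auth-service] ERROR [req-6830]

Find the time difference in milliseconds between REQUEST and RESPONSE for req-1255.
440

To calculate latency:

1. Find REQUEST with id req-1255: 2024-08-20 09:14:55.648
2. Find RESPONSE with id req-1255: 2024-08-20 09:14:56.088
3. Latency: 2024-08-20 09:14:56.088 - 2024-08-20 09:14:55.648 = 440ms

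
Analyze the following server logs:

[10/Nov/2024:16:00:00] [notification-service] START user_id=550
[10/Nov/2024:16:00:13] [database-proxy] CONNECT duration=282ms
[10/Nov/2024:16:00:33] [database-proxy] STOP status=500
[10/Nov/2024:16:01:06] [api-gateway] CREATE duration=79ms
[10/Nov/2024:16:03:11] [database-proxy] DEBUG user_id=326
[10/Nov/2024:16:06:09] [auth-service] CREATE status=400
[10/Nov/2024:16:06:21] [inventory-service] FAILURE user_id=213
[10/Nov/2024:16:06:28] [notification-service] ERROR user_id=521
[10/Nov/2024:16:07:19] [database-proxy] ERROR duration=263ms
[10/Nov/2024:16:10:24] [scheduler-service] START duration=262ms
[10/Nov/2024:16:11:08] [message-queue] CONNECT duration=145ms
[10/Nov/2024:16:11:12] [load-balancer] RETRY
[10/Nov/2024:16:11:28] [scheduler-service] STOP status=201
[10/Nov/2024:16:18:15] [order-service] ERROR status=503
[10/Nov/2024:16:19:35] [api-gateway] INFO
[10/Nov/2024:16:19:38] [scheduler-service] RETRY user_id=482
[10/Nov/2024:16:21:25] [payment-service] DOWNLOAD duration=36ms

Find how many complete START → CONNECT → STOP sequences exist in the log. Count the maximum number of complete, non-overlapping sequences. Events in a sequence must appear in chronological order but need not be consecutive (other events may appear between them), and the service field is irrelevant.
2

To count sequences:

1. Look for pattern: START → CONNECT → STOP
2. Greedily scan the log in chronological order, matching each sequence element in turn (ignoring service)
3. Each time the full pattern completes, increment the count and restart matching from the next event
4. Complete non-overlapping sequences found: 2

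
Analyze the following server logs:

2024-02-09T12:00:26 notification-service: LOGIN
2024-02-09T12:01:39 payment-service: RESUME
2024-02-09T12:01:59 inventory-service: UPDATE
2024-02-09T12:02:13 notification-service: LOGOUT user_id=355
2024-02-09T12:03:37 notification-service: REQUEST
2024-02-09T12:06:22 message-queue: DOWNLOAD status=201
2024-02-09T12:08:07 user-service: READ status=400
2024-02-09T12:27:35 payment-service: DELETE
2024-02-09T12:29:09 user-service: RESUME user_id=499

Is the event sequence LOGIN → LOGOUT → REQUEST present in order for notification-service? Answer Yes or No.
Yes

To verify sequence order:

1. Find all events in sequence LOGIN → LOGOUT → REQUEST for notification-service
2. Extract their timestamps
3. Check if timestamps are in ascending order
4. Result: Yes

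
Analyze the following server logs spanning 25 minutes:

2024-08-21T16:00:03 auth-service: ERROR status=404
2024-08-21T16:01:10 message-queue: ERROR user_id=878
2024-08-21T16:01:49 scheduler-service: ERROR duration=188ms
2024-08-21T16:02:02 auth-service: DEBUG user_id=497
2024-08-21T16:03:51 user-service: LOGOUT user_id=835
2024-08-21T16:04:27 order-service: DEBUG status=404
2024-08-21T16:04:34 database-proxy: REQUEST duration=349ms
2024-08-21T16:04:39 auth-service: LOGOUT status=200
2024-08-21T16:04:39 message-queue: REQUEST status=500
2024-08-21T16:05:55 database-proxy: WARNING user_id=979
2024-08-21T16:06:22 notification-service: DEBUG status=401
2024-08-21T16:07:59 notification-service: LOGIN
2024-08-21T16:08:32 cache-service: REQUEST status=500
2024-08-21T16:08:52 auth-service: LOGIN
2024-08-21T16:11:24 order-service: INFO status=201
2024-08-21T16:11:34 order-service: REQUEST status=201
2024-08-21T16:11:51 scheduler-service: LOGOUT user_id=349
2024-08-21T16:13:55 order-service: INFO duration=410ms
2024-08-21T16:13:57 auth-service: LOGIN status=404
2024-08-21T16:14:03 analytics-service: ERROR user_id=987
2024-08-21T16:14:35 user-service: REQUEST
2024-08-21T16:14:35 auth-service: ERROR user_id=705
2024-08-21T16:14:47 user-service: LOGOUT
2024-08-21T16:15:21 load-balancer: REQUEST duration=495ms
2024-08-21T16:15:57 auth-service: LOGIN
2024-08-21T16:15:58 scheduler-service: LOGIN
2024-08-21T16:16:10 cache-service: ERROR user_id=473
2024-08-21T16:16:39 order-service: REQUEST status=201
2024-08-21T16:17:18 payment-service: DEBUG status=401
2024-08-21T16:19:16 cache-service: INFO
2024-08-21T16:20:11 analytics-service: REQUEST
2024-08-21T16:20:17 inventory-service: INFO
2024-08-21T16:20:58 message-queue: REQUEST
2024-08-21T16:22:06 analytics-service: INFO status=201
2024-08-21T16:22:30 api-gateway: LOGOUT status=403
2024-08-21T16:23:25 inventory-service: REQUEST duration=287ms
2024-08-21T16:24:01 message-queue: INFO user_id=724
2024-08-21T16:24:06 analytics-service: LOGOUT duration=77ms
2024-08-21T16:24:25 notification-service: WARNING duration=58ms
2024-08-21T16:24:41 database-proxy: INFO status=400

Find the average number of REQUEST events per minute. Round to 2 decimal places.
0.4

To calculate the rate:

1. Count total REQUEST events: 10
2. Total time period: 25 minutes
3. Rate = 10 / 25 = 0.4 events per minute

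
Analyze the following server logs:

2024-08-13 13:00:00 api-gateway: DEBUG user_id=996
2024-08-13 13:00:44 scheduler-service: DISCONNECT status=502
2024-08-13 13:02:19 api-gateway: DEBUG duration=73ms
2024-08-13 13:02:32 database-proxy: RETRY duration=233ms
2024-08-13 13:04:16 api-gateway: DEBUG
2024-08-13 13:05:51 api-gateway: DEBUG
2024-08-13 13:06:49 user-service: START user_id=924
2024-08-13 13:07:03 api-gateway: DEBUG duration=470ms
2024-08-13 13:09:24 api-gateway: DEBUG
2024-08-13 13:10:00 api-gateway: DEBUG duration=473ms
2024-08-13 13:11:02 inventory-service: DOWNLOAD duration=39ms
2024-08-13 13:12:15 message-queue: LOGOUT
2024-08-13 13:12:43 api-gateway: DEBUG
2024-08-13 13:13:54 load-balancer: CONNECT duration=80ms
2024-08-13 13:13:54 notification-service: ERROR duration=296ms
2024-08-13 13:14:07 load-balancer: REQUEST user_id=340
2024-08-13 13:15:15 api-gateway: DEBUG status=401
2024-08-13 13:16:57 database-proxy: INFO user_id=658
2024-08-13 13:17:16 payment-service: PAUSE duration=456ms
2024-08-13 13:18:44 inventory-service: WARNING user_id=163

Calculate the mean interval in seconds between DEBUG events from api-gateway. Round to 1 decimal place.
114.4

To calculate average interval:

1. Find all DEBUG events for api-gateway in order
2. Calculate time gaps between consecutive events
3. Compute mean of gaps: 915 / 8 = 114.4 seconds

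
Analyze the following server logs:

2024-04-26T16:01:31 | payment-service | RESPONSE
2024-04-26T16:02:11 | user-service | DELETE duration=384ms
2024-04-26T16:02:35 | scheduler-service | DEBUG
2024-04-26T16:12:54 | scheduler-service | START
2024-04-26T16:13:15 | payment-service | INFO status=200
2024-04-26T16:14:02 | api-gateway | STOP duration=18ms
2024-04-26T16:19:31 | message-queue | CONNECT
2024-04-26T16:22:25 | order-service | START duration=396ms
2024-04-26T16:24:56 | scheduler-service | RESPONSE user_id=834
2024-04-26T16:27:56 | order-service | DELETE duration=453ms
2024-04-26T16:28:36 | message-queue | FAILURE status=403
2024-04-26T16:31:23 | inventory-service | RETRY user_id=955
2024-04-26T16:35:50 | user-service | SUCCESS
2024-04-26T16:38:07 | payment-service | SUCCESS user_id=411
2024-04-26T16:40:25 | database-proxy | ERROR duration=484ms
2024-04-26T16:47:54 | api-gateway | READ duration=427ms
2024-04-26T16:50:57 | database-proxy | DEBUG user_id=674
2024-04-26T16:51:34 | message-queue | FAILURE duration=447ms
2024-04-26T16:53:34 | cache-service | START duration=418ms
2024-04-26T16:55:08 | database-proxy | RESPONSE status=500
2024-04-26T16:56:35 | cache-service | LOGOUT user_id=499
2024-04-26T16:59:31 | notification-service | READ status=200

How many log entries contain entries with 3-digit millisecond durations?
7

To find matching entries:

1. Pattern to match: entries with 3-digit millisecond durations
2. Scan each log entry for the pattern
3. Count matches: 7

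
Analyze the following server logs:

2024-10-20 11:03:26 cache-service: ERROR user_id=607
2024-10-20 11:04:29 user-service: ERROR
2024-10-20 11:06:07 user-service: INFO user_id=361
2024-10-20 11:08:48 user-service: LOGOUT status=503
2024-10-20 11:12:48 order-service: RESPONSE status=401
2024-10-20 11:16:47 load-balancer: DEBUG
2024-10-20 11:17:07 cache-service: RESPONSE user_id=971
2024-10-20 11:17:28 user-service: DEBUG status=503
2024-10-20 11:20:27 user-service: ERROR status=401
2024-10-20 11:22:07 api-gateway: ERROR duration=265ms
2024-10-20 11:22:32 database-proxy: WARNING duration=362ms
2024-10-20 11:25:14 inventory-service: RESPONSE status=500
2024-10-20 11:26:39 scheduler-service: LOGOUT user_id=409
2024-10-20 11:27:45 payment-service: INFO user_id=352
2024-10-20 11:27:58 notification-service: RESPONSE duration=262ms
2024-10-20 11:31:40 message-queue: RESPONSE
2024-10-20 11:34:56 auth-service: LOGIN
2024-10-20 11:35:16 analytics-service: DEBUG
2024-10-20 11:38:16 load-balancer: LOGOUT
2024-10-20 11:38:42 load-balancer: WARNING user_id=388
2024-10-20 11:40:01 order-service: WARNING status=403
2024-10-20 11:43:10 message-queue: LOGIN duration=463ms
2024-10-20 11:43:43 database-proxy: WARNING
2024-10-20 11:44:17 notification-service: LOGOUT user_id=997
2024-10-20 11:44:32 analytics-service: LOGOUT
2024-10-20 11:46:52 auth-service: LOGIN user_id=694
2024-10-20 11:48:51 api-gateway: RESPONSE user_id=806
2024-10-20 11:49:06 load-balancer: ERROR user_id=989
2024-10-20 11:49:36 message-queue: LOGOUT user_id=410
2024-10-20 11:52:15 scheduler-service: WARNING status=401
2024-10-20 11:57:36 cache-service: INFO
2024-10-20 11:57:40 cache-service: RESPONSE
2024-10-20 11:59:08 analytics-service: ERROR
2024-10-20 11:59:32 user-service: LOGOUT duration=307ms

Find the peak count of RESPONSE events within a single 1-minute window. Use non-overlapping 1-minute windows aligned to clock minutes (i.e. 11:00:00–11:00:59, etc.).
1

To find the burst window:

1. Divide the log period into non-overlapping 1-minute windows starting at 11:00
2. Count RESPONSE events in each window
3. Find the window with maximum count
4. Maximum events in a window: 1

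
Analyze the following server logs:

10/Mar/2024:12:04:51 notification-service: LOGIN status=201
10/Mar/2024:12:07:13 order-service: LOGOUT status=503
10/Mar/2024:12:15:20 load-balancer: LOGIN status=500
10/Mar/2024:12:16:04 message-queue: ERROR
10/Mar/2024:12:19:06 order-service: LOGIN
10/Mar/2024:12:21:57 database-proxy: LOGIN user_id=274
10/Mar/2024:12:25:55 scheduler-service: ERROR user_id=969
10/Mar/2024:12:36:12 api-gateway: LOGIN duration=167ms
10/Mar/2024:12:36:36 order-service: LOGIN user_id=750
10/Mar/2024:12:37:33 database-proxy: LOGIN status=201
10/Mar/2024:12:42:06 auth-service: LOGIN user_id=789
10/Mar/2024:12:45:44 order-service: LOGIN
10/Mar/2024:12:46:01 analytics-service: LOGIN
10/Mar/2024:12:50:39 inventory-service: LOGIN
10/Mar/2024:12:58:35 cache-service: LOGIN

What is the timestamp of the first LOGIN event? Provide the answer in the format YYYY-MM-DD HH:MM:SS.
2024-03-10 12:04:51

To find the first event:

1. Filter for all LOGIN events
2. Sort by timestamp
3. Select the first one
4. Timestamp: 2024-03-10 12:04:51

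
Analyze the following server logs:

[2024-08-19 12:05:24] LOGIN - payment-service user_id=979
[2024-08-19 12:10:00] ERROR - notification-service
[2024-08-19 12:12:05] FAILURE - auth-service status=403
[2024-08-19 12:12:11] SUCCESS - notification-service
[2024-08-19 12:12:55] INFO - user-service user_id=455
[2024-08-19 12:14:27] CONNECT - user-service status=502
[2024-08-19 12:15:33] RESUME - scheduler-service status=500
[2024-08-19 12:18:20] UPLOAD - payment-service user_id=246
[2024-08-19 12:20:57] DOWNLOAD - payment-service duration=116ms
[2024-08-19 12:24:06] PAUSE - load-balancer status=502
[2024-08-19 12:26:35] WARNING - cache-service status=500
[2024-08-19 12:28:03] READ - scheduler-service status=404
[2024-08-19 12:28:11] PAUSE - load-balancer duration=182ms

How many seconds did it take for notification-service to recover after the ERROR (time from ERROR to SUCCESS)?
131

To calculate recovery time:

1. Find ERROR event for notification-service: 2024-08-19 12:10:00
2. Find next SUCCESS event for notification-service: 2024-08-19 12:12:11
3. Recovery time: 2024-08-19 12:12:11 - 2024-08-19 12:10:00 = 131 seconds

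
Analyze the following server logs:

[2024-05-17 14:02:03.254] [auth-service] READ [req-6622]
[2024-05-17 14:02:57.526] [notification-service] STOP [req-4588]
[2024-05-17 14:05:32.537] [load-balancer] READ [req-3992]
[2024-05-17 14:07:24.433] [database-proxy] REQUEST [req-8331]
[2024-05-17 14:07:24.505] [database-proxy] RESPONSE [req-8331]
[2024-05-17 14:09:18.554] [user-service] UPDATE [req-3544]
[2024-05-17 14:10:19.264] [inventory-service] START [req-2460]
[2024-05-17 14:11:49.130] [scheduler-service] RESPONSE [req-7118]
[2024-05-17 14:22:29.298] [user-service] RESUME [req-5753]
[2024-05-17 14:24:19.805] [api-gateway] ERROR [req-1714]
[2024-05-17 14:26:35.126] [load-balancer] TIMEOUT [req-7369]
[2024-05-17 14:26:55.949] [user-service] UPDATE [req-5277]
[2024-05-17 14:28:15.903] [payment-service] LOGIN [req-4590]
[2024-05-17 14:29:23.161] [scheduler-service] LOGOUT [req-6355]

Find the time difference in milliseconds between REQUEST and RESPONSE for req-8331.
72

To calculate latency:

1. Find REQUEST with id req-8331: 2024-05-17 14:07:24.433
2. Find RESPONSE with id req-8331: 2024-05-17 14:07:24.505
3. Latency: 2024-05-17 14:07:24.505 - 2024-05-17 14:07:24.433 = 72ms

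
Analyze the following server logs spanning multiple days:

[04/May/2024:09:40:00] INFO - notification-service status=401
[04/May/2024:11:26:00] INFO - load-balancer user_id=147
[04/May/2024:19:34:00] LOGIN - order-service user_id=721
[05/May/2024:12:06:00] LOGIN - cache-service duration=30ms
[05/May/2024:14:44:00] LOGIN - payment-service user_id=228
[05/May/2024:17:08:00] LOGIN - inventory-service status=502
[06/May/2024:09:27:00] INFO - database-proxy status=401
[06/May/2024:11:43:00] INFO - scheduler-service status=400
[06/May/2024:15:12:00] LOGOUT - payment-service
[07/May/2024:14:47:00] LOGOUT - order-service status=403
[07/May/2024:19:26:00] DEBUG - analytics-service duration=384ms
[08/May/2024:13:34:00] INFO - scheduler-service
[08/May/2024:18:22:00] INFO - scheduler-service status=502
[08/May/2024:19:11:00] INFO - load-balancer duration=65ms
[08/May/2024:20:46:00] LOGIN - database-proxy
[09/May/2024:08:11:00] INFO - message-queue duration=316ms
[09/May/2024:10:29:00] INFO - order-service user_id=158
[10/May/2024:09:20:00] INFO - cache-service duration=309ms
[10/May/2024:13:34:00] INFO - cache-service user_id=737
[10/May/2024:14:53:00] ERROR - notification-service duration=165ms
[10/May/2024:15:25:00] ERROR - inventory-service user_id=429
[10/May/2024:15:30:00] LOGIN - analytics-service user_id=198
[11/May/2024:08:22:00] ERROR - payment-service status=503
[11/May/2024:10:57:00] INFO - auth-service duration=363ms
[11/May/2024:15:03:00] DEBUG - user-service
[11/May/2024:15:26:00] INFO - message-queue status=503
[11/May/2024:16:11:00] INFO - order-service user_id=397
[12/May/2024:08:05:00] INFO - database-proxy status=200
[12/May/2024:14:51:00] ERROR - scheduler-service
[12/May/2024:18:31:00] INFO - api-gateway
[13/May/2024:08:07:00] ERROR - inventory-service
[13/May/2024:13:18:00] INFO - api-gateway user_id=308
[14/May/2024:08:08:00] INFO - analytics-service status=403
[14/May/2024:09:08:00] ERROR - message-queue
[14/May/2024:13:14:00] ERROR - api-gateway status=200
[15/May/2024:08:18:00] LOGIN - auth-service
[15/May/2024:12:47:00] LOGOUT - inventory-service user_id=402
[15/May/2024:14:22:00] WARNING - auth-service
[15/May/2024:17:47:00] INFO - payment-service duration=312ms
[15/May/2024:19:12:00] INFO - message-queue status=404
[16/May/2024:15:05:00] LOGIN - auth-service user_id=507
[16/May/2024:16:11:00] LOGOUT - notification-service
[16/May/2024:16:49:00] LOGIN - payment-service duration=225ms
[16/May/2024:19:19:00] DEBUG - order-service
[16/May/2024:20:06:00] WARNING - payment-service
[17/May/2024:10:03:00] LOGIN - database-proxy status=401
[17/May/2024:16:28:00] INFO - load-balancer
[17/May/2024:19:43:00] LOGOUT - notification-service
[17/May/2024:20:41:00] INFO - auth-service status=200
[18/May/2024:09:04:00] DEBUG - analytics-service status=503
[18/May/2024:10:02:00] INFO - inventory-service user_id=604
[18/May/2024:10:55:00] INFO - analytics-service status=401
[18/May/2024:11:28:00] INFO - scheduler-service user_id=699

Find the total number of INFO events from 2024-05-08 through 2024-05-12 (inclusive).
12

To filter by date range:

1. Date range: 2024-05-08 through 2024-05-12, both dates inclusive
2. Filter for INFO events whose date falls in this range
3. Count matching events: 12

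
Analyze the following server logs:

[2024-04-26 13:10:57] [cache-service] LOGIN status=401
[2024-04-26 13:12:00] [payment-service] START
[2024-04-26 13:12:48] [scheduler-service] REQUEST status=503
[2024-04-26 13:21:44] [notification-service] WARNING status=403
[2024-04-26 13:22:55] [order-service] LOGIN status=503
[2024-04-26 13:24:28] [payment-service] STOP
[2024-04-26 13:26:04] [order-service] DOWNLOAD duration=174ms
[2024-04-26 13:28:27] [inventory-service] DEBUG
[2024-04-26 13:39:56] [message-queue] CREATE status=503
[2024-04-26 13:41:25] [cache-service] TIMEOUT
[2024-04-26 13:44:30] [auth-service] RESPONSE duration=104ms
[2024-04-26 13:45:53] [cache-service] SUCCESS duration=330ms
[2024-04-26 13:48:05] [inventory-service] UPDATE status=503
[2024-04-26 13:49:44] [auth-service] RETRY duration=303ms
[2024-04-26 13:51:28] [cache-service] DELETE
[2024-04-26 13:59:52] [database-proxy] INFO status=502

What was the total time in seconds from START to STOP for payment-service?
748

To calculate state duration:

1. Find START event for payment-service: 2024-04-26 13:12:00
2. Find STOP event for payment-service: 2024-04-26 13:24:28
3. Calculate duration: 2024-04-26 13:24:28 - 2024-04-26 13:12:00 = 748 seconds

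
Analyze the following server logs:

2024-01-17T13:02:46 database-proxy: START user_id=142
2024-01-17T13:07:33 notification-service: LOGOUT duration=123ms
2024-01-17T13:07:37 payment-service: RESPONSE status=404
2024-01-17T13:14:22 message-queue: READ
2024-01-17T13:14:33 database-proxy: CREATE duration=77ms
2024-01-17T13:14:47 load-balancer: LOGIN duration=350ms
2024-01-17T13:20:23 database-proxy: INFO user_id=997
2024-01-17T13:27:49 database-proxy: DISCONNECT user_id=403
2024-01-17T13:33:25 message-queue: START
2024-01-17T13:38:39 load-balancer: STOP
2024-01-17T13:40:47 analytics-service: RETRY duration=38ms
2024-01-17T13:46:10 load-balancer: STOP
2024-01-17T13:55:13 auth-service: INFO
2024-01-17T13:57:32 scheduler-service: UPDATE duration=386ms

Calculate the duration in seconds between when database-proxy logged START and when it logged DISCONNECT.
1503

To find the time between events:

1. Locate the first START event for database-proxy: 2024-01-17T13:02:46
2. Locate the first DISCONNECT event for database-proxy: 2024-01-17T13:27:49
3. Calculate the difference: 2024-01-17T13:27:49 - 2024-01-17T13:02:46 = 1503 seconds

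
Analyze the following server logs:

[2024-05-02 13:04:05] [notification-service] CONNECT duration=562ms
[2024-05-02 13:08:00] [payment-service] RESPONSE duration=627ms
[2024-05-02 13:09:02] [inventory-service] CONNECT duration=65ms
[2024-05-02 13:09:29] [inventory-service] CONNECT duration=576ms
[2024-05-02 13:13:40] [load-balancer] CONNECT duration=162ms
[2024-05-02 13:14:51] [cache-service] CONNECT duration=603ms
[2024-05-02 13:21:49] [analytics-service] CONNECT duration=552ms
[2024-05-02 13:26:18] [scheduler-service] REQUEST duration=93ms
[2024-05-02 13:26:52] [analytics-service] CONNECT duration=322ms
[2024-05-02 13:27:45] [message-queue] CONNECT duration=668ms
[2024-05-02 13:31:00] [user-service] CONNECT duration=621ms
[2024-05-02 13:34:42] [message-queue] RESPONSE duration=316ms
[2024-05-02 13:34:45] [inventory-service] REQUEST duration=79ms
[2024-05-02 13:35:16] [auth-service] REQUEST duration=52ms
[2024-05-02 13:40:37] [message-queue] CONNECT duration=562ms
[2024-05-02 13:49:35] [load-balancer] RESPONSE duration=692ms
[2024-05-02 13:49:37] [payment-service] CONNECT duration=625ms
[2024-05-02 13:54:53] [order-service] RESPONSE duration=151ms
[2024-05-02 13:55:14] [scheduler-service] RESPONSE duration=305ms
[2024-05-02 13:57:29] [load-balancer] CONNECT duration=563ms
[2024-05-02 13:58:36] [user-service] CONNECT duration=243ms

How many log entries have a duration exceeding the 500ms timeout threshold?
11

To count timeouts:

1. Threshold: 500ms
2. Extract duration from each log entry
3. Count entries where duration > 500
4. Timeout count: 11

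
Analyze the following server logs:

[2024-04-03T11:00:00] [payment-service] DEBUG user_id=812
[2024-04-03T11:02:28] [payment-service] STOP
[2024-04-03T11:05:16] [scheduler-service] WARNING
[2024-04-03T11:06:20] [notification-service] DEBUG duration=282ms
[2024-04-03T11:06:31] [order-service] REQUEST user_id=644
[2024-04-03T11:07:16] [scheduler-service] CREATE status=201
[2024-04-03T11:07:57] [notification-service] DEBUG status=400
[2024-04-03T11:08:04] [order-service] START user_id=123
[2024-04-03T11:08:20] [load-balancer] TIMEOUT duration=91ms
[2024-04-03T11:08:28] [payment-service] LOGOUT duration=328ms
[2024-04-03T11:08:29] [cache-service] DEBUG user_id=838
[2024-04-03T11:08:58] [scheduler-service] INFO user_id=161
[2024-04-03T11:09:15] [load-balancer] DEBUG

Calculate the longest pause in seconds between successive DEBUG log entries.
380

To find the longest gap:

1. Extract all DEBUG events in chronological order
2. Calculate time differences between consecutive events
3. Find the maximum difference
4. Longest gap: 380 seconds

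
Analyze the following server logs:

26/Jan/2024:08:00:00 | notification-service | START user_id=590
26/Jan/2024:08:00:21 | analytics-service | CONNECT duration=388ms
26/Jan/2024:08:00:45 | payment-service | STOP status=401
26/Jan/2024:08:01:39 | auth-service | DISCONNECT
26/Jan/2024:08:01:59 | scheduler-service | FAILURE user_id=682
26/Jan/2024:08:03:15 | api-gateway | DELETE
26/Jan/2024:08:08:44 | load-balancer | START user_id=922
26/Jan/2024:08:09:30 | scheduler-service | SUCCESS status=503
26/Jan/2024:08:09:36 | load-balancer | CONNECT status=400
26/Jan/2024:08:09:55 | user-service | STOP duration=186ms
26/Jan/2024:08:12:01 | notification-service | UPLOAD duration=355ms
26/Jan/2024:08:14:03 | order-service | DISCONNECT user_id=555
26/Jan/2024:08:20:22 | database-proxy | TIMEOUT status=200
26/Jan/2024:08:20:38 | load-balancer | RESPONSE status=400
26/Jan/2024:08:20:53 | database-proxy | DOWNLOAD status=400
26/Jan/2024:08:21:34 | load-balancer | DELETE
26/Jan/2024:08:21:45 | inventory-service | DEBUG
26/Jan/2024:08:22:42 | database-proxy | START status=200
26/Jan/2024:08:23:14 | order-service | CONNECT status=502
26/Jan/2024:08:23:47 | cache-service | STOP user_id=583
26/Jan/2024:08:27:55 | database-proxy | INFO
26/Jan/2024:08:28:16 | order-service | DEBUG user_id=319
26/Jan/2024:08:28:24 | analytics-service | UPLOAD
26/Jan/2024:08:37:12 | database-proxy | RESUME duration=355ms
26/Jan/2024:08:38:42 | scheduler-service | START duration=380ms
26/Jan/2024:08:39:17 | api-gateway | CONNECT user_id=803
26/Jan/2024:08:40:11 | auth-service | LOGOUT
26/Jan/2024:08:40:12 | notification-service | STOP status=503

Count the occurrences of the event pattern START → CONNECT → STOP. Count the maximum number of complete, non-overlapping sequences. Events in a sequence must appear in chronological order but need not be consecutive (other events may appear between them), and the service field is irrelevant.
4

To count sequences:

1. Look for pattern: START → CONNECT → STOP
2. Greedily scan the log in chronological order, matching each sequence element in turn (ignoring service)
3. Each time the full pattern completes, increment the count and restart matching from the next event
4. Complete non-overlapping sequences found: 4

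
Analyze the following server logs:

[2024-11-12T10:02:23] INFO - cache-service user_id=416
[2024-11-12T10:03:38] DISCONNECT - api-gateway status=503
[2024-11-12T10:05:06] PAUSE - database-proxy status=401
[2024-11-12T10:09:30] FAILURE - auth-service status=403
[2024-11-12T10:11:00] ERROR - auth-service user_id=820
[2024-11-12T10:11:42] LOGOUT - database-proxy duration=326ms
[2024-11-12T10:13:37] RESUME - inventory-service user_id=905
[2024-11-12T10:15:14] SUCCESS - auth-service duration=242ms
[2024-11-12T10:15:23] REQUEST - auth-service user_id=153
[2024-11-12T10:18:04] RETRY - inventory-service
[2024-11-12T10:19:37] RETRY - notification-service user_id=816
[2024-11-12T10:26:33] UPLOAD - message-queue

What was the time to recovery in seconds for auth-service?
254

To calculate recovery time:

1. Find ERROR event for auth-service: 2024-11-12T10:11:00
2. Find next SUCCESS event for auth-service: 2024-11-12T10:15:14
3. Recovery time: 2024-11-12T10:15:14 - 2024-11-12T10:11:00 = 254 seconds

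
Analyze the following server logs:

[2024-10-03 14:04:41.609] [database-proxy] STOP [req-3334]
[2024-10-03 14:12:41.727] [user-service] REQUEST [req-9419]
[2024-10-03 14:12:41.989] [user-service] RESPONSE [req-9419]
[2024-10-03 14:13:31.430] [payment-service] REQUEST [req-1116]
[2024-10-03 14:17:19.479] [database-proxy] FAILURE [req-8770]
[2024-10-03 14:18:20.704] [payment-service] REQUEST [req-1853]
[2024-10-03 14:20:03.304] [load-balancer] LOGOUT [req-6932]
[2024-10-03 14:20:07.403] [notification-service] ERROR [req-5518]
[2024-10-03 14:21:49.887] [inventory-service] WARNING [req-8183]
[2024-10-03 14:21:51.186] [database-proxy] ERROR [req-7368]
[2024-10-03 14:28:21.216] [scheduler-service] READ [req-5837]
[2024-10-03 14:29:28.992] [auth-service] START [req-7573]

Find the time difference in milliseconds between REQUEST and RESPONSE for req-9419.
262

To calculate latency:

1. Find REQUEST with id req-9419: 2024-10-03 14:12:41.727
2. Find RESPONSE with id req-9419: 2024-10-03 14:12:41.989
3. Latency: 2024-10-03 14:12:41.989 - 2024-10-03 14:12:41.727 = 262ms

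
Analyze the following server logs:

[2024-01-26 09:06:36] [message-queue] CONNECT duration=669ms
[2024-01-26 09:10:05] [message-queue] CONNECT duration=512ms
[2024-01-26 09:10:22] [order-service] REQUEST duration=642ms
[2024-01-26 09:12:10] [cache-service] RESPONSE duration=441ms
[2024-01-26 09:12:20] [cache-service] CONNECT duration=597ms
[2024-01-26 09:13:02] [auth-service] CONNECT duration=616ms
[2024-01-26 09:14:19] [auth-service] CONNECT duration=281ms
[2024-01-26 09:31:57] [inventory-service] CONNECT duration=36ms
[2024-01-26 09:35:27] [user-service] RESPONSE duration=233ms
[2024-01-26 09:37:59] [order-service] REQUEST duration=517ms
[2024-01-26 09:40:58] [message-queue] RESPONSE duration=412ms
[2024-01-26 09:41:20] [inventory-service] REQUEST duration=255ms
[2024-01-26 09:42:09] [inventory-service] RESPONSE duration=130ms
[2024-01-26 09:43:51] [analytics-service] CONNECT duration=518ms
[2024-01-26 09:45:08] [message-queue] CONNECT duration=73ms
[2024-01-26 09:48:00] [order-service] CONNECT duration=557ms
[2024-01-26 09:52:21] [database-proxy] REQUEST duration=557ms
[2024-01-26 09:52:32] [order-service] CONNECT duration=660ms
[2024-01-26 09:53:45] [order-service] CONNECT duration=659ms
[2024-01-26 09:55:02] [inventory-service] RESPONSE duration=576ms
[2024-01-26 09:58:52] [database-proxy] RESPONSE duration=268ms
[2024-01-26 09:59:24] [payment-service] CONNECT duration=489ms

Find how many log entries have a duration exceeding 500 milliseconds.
12

To count timeouts:

1. Threshold: 500ms
2. Extract duration from each log entry
3. Count entries where duration > 500
4. Timeout count: 12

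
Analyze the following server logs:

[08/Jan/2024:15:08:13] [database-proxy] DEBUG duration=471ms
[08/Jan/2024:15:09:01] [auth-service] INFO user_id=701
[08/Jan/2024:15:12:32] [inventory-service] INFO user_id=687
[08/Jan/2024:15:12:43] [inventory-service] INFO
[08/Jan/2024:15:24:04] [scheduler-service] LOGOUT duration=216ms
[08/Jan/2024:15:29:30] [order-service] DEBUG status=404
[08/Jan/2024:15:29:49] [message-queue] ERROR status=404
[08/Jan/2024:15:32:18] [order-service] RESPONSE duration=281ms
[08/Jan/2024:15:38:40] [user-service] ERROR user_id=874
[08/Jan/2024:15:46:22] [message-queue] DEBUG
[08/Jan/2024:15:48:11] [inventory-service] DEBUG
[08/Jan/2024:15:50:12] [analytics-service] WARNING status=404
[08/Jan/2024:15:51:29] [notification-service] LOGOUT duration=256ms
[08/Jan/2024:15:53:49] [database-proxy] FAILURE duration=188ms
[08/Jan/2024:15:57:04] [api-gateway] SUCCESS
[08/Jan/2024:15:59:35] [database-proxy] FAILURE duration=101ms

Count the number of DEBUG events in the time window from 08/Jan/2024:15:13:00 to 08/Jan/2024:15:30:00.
1

To count events in the time window:

1. Window boundaries: 08/Jan/2024:15:13:00 to 08/Jan/2024:15:30:00
2. Filter for DEBUG events within this window
3. Count matching events: 1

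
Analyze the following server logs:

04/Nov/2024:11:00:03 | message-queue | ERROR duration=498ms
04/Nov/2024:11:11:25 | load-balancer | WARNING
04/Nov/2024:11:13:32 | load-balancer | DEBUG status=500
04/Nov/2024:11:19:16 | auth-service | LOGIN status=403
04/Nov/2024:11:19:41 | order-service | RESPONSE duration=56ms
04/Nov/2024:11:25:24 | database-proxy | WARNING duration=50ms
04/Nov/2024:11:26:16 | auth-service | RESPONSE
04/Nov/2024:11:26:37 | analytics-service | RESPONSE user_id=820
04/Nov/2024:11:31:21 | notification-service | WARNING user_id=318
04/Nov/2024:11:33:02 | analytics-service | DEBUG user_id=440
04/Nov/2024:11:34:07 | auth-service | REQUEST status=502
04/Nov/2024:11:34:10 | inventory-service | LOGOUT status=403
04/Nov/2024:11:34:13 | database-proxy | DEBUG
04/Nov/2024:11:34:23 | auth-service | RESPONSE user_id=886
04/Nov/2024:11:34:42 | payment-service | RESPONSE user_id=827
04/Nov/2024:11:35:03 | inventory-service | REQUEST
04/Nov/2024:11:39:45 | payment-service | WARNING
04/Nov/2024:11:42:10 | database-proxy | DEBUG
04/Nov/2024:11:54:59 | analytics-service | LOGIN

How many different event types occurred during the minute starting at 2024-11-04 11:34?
4

To count unique event types:

1. Filter events in the minute starting at 2024-11-04 11:34
2. Extract event types from matching entries
3. Count unique types: 4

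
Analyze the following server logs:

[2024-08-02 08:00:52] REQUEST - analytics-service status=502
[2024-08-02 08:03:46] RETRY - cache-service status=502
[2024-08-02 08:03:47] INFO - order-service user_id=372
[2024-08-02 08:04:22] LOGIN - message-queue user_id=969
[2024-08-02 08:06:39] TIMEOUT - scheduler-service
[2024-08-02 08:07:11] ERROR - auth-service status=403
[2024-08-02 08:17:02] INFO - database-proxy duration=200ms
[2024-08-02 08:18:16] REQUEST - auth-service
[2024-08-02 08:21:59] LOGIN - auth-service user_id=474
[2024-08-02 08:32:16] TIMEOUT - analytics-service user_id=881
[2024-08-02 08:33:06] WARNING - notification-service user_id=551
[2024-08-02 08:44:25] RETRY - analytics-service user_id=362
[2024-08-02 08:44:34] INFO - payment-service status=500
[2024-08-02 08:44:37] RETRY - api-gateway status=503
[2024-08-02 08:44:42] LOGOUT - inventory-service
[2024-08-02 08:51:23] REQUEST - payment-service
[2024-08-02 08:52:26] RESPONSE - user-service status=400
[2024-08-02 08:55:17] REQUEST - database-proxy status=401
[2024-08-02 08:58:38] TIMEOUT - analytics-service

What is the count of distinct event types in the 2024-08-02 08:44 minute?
3

To count unique event types:

1. Filter events in the minute starting at 2024-08-02 08:44
2. Extract event types from matching entries
3. Count unique types: 3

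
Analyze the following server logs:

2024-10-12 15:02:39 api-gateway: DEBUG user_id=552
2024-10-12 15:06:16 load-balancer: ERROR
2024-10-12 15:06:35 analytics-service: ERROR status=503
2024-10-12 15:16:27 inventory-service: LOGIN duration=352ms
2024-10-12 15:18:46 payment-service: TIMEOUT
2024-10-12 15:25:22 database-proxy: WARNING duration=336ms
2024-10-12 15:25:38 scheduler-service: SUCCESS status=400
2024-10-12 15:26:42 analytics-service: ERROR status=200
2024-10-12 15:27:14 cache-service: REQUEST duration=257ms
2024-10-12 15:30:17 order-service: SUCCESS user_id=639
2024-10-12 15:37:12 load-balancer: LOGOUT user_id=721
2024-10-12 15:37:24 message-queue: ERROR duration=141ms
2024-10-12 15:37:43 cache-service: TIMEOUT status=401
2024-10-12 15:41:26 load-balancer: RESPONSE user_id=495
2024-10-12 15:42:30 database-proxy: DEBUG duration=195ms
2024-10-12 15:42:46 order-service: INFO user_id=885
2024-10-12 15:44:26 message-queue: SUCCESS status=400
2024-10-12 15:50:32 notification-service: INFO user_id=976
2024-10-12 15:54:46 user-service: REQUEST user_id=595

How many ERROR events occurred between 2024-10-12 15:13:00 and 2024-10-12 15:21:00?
0

To count events in the time window:

1. Window boundaries: 2024-10-12 15:13:00 to 2024-10-12 15:21:00
2. Filter for ERROR events within this window
3. Count matching events: 0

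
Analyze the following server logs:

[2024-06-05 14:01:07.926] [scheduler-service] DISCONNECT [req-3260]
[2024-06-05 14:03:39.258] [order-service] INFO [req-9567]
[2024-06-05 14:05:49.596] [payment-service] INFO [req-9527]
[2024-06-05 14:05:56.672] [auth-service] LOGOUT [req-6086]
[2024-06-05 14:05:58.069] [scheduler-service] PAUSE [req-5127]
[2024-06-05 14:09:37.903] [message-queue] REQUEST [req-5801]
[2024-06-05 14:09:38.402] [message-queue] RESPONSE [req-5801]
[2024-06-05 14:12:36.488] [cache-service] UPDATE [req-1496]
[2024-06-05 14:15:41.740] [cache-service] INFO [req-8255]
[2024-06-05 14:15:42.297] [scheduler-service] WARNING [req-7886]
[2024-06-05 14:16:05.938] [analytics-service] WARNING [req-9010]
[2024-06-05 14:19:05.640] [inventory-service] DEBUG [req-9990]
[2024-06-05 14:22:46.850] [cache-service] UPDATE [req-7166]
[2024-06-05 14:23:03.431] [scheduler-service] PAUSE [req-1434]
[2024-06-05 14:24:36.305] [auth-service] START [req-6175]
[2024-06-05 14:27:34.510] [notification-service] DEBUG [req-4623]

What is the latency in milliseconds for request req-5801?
499

To calculate latency:

1. Find REQUEST with id req-5801: 2024-06-05 14:09:37.903
2. Find RESPONSE with id req-5801: 2024-06-05 14:09:38.402
3. Latency: 2024-06-05 14:09:38.402 - 2024-06-05 14:09:37.903 = 499ms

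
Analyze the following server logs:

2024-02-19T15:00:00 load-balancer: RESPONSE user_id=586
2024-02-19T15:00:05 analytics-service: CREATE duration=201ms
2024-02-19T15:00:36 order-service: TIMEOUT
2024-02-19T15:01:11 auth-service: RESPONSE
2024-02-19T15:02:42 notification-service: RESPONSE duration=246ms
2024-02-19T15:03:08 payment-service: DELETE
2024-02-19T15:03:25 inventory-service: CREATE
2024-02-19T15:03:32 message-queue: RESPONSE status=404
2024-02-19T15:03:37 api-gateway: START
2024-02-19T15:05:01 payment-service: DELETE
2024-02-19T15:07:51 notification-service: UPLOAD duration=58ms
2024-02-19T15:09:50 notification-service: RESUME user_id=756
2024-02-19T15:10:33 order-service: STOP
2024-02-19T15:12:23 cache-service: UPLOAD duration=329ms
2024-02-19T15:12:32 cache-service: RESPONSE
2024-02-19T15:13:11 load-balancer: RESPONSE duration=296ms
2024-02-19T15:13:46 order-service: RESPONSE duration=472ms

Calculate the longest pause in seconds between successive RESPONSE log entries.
540

To find the longest gap:

1. Extract all RESPONSE events in chronological order
2. Calculate time differences between consecutive events
3. Find the maximum difference
4. Longest gap: 540 seconds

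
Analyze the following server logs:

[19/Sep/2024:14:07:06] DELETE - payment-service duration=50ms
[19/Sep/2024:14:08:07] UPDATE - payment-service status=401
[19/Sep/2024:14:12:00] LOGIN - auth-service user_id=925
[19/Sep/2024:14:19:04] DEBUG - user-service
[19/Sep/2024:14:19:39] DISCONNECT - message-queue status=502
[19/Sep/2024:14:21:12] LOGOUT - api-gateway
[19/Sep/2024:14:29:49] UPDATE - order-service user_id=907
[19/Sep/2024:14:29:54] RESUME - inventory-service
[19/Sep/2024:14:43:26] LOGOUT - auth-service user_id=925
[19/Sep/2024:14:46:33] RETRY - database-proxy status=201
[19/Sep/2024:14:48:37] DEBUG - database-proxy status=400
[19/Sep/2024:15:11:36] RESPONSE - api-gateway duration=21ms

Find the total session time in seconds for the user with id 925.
1886

To calculate session duration:

1. Find LOGIN event for user_id=925: 19/Sep/2024:14:12:00
2. Find LOGOUT event for user_id=925: 19/Sep/2024:14:43:26
3. Session duration: 19/Sep/2024:14:43:26 - 19/Sep/2024:14:12:00 = 1886 seconds (31 minutes)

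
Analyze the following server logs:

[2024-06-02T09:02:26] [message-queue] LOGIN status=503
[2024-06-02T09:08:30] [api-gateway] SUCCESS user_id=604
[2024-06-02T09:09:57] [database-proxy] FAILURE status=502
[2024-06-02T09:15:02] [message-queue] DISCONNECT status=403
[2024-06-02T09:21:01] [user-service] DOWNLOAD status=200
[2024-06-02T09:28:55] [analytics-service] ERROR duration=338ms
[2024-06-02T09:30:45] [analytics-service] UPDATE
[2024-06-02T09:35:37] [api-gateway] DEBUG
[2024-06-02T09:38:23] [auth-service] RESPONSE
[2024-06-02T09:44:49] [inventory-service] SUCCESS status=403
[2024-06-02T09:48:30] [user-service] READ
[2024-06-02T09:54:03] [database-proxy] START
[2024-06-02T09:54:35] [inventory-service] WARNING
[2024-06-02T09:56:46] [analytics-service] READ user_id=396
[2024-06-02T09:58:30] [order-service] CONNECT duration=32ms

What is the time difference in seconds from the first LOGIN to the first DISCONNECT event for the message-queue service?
756

To find the time between events:

1. Locate the first LOGIN event for message-queue: 2024-06-02T09:02:26
2. Locate the first DISCONNECT event for message-queue: 2024-06-02T09:15:02
3. Calculate the difference: 2024-06-02T09:15:02 - 2024-06-02T09:02:26 = 756 seconds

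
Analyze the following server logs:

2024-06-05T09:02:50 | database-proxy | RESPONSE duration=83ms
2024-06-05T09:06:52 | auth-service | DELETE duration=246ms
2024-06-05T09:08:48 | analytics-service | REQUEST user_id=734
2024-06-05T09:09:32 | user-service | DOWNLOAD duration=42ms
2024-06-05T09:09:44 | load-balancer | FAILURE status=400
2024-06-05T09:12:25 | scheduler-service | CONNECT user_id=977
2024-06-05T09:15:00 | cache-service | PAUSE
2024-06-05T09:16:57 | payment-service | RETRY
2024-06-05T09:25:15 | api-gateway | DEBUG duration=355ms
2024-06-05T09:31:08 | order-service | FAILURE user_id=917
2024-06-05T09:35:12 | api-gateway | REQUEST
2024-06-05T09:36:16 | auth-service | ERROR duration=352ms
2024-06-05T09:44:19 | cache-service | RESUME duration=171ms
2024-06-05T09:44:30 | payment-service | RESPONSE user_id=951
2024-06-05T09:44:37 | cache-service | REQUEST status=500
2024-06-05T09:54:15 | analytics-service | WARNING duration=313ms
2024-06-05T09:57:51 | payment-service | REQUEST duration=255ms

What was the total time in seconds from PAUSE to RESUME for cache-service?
1759

To calculate state duration:

1. Find PAUSE event for cache-service: 2024-06-05T09:15:00
2. Find RESUME event for cache-service: 2024-06-05T09:44:19
3. Calculate duration: 2024-06-05T09:44:19 - 2024-06-05T09:15:00 = 1759 seconds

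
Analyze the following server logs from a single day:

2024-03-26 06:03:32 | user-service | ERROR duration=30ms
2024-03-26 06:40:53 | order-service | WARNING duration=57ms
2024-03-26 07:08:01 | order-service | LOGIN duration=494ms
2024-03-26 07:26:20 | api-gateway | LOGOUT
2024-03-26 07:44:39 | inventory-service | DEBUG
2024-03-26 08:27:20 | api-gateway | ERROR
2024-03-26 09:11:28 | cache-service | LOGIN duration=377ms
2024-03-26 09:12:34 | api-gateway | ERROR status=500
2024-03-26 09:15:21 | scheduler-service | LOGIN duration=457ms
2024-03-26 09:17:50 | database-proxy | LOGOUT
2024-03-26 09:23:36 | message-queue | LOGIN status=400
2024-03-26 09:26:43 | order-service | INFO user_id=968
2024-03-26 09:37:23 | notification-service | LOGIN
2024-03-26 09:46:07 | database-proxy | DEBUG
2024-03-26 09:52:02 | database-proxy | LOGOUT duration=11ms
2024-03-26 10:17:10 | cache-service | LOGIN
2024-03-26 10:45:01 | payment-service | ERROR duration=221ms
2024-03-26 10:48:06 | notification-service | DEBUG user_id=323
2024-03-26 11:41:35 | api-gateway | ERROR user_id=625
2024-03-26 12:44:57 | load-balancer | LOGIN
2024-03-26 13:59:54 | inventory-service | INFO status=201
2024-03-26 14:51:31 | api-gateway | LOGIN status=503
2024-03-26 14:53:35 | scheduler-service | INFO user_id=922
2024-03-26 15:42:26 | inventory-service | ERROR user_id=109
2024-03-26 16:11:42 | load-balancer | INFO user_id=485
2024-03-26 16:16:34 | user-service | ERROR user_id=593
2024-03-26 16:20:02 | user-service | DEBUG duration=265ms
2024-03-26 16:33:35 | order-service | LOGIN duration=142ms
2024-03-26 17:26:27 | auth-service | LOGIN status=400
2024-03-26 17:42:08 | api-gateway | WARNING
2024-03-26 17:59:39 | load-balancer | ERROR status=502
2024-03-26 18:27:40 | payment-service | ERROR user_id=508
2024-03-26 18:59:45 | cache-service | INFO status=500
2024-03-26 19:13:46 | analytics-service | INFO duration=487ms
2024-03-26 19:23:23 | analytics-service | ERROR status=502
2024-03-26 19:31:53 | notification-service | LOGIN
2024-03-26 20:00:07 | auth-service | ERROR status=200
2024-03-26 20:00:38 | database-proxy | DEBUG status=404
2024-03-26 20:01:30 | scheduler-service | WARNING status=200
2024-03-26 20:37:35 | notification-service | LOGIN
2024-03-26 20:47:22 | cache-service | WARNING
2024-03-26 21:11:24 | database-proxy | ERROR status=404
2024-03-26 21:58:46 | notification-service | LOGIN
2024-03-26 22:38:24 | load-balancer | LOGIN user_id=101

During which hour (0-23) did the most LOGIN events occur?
9

To find the peak hour:

1. Group all LOGIN events by hour
2. Count events in each hour
3. Find hour with maximum count
4. Peak hour: 9 (with 4 events)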